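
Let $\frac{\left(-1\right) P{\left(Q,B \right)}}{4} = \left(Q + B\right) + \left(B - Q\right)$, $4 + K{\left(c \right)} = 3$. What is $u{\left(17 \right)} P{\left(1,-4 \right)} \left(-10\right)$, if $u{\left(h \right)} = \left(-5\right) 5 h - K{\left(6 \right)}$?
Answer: $135680$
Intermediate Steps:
$K{\left(c \right)} = -1$ ($K{\left(c \right)} = -4 + 3 = -1$)
$P{\left(Q,B \right)} = - 8 B$ ($P{\left(Q,B \right)} = - 4 \left(\left(Q + B\right) + \left(B - Q\right)\right) = - 4 \left(\left(B + Q\right) + \left(B - Q\right)\right) = - 4 \cdot 2 B = - 8 B$)
$u{\left(h \right)} = 1 - 25 h$ ($u{\left(h \right)} = \left(-5\right) 5 h - -1 = - 25 h + 1 = 1 - 25 h$)
$u{\left(17 \right)} P{\left(1,-4 \right)} \left(-10\right) = \left(1 - 425\right) \left(-8\right) \left(-4\right) \left(-10\right) = \left(1 - 425\right) 32 \left(-10\right) = \left(-424\right) \left(-320\right) = 135680$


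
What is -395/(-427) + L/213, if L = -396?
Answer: -28319/30317 ≈ -0.93410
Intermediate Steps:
-395/(-427) + L/213 = -395/(-427) - 396/213 = -395*(-1/427) - 396*1/213 = 395/427 - 132/71 = -28319/30317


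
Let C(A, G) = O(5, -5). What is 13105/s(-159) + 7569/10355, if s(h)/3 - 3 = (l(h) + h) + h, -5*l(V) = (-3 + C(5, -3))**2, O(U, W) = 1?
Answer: -642657022/49051635 ≈ -13.102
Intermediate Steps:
C(A, G) = 1
l(V) = -4/5 (l(V) = -(-3 + 1)**2/5 = -1/5*(-2)**2 = -1/5*4 = -4/5)
s(h) = 33/5 + 6*h (s(h) = 9 + 3*((-4/5 + h) + h) = 9 + 3*(-4/5 + 2*h) = 9 + (-12/5 + 6*h) = 33/5 + 6*h)
13105/s(-159) + 7569/10355 = 13105/(33/5 + 6*(-159)) + 7569/10355 = 13105/(33/5 - 954) + 7569*(1/10355) = 13105/(-4737/5) + 7569/10355 = 13105*(-5/4737) + 7569/10355 = -65525/4737 + 7569/10355 = -642657022/49051635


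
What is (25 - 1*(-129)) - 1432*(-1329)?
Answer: 1903282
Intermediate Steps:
(25 - 1*(-129)) - 1432*(-1329) = (25 + 129) + 1903128 = 154 + 1903128 = 1903282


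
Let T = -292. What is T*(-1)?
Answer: 292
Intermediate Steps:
T*(-1) = -292*(-1) = 292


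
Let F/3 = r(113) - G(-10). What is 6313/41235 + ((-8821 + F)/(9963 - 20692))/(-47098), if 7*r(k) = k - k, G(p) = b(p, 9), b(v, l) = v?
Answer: 3189687575461/20836641015870 ≈ 0.15308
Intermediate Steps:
G(p) = p
r(k) = 0 (r(k) = (k - k)/7 = (⅐)*0 = 0)
F = 30 (F = 3*(0 - 1*(-10)) = 3*(0 + 10) = 3*10 = 30)
6313/41235 + ((-8821 + F)/(9963 - 20692))/(-47098) = 6313/41235 + ((-8821 + 30)/(9963 - 20692))/(-47098) = 6313*(1/41235) - 8791/(-10729)*(-1/47098) = 6313/41235 - 8791*(-1/10729)*(-1/47098) = 6313/41235 + (8791/10729)*(-1/47098) = 6313/41235 - 8791/505314442 = 3189687575461/20836641015870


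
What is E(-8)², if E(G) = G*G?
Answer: 4096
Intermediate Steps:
E(G) = G²
E(-8)² = ((-8)²)² = 64² = 4096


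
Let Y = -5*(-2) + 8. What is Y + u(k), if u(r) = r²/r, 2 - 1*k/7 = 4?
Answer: 4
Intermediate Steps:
k = -14 (k = 14 - 7*4 = 14 - 28 = -14)
u(r) = r
Y = 18 (Y = 10 + 8 = 18)
Y + u(k) = 18 - 14 = 4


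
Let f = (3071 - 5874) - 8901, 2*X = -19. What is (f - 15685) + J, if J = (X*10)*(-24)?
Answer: -25109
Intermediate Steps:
X = -19/2 (X = (½)*(-19) = -19/2 ≈ -9.5000)
J = 2280 (J = -19/2*10*(-24) = -95*(-24) = 2280)
f = -11704 (f = -2803 - 8901 = -11704)
(f - 15685) + J = (-11704 - 15685) + 2280 = -27389 + 2280 = -25109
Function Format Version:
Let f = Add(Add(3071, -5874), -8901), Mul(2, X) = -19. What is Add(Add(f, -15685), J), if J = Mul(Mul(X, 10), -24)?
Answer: -25109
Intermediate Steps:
X = Rational(-19, 2) (X = Mul(Rational(1, 2), -19) = Rational(-19, 2) ≈ -9.5000)
J = 2280 (J = Mul(Mul(Rational(-19, 2), 10), -24) = Mul(-95, -24) = 2280)
f = -11704 (f = Add(-2803, -8901) = -11704)
Add(Add(f, -15685), J) = Add(Add(-11704, -15685), 2280) = Add(-27389, 2280) = -25109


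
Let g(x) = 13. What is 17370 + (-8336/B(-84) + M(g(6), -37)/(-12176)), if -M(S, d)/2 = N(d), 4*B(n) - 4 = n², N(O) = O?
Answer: 186595393527/10745320 ≈ 17365.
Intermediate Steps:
B(n) = 1 + n²/4
M(S, d) = -2*d
17370 + (-8336/B(-84) + M(g(6), -37)/(-12176)) = 17370 + (-8336/(1 + (¼)*(-84)²) - 2*(-37)/(-12176)) = 17370 + (-8336/(1 + (¼)*7056) + 74*(-1/12176)) = 17370 + (-8336/(1 + 1764) - 37/6088) = 17370 + (-8336/1765 - 37/6088) = 17370 - 50814873/10745320 = 186595393527/10745320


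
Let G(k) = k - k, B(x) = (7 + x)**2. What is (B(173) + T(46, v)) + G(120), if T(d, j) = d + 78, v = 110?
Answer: 32524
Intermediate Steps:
T(d, j) = 78 + d
G(k) = 0
(B(173) + T(46, v)) + G(120) = ((7 + 173)**2 + (78 + 46)) + 0 = (180**2 + 124) + 0 = (32400 + 124) + 0 = 32524 + 0 = 32524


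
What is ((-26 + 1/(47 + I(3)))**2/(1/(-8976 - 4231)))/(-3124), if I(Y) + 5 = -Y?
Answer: 13552613983/4751604 ≈ 2852.2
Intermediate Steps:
I(Y) = -5 - Y
((-26 + 1/(47 + I(3)))**2/(1/(-8976 - 4231)))/(-3124) = ((-26 + 1/(47 + (-5 - 1*3)))**2/(1/(-8976 - 4231)))/(-3124) = ((-26 + 1/(47 + (-5 - 3)))**2/(1/(-13207)))*(-1/3124) = ((-26 + 1/(47 - 8))**2/(-1/13207))*(-1/3124) = ((-26 + 1/39)**2*(-13207))*(-1/3124) = ((-1013/39)**2*(-13207))*(-1/3124) = ((1026169/1521)*(-13207))*(-1/3124) = -13552613983/1521*(-1/3124) = 13552613983/4751604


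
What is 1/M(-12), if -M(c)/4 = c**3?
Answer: 1/6912 ≈ 0.00014468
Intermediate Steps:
M(c) = -4*c**3
1/M(-12) = 1/(-4*(-12)**3) = 1/(-4*(-1728)) = 1/6912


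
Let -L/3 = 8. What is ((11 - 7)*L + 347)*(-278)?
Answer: -69778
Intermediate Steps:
L = -24 (L = -3*8 = -24)
((11 - 7)*L + 347)*(-278) = ((11 - 7)*(-24) + 347)*(-278) = (4*(-24) + 347)*(-278) = (-96 + 347)*(-278) = 251*(-278) = -69778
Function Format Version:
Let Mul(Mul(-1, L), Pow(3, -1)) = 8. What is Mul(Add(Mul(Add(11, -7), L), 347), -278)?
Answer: -69778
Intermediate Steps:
L = -24 (L = Mul(-3, 8) = -24)
Mul(Add(Mul(Add(11, -7), L), 347), -278) = Mul(Add(Mul(Add(11, -7), -24), 347), -278) = Mul(Add(Mul(4, -24), 347), -278) = Mul(Add(-96, 347), -278) = Mul(251, -278) = -69778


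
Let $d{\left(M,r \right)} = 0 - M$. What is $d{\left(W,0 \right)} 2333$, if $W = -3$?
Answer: $6999$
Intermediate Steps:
$d{\left(M,r \right)} = - M$
$d{\left(W,0 \right)} 2333 = \left(-1\right) \left(-3\right) 2333 = 3 \cdot 2333 = 6999$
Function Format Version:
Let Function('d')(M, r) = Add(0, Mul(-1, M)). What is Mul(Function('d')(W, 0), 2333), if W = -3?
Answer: 6999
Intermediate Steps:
Function('d')(M, r) = Mul(-1, M)
Mul(Function('d')(W, 0), 2333) = Mul(Mul(-1, -3), 2333) = Mul(3, 2333) = 6999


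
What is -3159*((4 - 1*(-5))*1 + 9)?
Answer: -56862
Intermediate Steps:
-3159*((4 - 1*(-5))*1 + 9) = -3159*((4 + 5)*1 + 9) = -3159*(9*1 + 9) = -3159*(9 + 9) = -3159*18 = -56862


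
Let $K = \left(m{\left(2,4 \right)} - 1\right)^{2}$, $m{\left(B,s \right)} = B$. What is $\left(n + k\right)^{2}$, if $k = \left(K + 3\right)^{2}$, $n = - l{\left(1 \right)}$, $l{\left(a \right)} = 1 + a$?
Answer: $196$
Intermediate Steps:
$K = 1$ ($K = \left(2 - 1\right)^{2} = 1^{2} = 1$)
$n = -2$ ($n = - (1 + 1) = \left(-1\right) 2 = -2$)
$k = 16$ ($k = \left(1 + 3\right)^{2} = 4^{2} = 16$)
$\left(n + k\right)^{2} = \left(-2 + 16\right)^{2} = 14^{2} = 196$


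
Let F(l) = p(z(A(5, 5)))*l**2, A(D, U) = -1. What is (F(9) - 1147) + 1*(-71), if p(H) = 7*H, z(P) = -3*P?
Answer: 483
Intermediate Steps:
F(l) = 21*l**2 (F(l) = (7*(-3*(-1)))*l**2 = (7*3)*l**2 = 21*l**2)
(F(9) - 1147) + 1*(-71) = (21*9**2 - 1147) + 1*(-71) = (21*81 - 1147) - 71 = (1701 - 1147) - 71 = 554 - 71 = 483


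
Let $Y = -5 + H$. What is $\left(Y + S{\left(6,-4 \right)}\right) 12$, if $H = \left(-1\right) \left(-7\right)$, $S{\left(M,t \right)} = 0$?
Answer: $24$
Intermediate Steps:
$H = 7$
$Y = 2$ ($Y = -5 + 7 = 2$)
$\left(Y + S{\left(6,-4 \right)}\right) 12 = \left(2 + 0\right) 12 = 2 \cdot 12 = 24$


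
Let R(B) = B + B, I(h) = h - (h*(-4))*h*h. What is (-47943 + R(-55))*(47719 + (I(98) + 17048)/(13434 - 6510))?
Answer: -2676458156385/1154 ≈ -2.3193e+9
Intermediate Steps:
I(h) = h + 4*h**3 (I(h) = h - (-4*h)*h*h = h - (-4*h**2)*h = h - (-4)*h**3 = h + 4*h**3)
R(B) = 2*B
(-47943 + R(-55))*(47719 + (I(98) + 17048)/(13434 - 6510)) = (-47943 + 2*(-55))*(47719 + ((98 + 4*98**3) + 17048)/(13434 - 6510)) = (-47943 - 110)*(47719 + ((98 + 4*941192) + 17048)/6924) = -48053*(47719 + ((98 + 3764768) + 17048)*(1/6924)) = -48053*(47719 + (3764866 + 17048)*(1/6924)) = -48053*(47719 + 3781914*(1/6924)) = -48053*(47719 + 630319/1154) = -48053*55698045/1154 = -2676458156385/1154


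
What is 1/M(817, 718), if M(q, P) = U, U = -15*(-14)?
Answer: 1/210 ≈ 0.0047619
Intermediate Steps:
U = 210
M(q, P) = 210
1/M(817, 718) = 1/210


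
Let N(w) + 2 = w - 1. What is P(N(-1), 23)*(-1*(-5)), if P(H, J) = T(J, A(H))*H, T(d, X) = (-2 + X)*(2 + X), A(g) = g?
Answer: -240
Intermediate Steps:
N(w) = -3 + w (N(w) = -2 + (w - 1) = -2 + (-1 + w) = -3 + w)
P(H, J) = H*(-4 + H²) (P(H, J) = (-4 + H²)*H = H*(-4 + H²))
P(N(-1), 23)*(-1*(-5)) = ((-3 - 1)*(-4 + (-3 - 1)²))*(-1*(-5)) = -4*(-4 + (-4)²)*5 = -4*(-4 + 16)*5 = -4*12*5 = -48*5 = -240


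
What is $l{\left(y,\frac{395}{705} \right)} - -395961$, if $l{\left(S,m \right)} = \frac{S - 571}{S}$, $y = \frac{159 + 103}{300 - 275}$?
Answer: $\frac{103727769}{262} \approx 3.9591 \cdot 10^{5}$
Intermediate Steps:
$y = \frac{262}{25} \approx 10.48$
$l{\left(S,m \right)} = \frac{-571 + S}{S}$
$l{\left(y,\frac{395}{705} \right)} - -395961 = \frac{-571 + \frac{262}{25}}{\frac{262}{25}} - -395961 = \frac{25}{262} \left(- \frac{14013}{25}\right) + 395961 = - \frac{14013}{262} + 395961 = \frac{103727769}{262}$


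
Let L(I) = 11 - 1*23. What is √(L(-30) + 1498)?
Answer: √1486 ≈ 38.549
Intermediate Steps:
L(I) = -12 (L(I) = 11 - 23 = -12)
√(L(-30) + 1498) = √(-12 + 1498) = √1486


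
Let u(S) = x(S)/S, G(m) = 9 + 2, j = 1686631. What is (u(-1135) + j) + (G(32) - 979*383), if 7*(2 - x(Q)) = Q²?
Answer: 10422625536/7945 ≈ 1.3118e+6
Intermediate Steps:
G(m) = 11
x(Q) = 2 - Q²/7
u(S) = (2 - S²/7)/S
(u(-1135) + j) + (G(32) - 979*383) = ((2/(-1135) - ⅐*(-1135)) + 1686631) + (11 - 979*383) = ((2*(-1/1135) + 1135/7) + 1686631) + (11 - 374957) = ((-2/1135 + 1135/7) + 1686631) - 374946 = (1288211/7945 + 1686631) - 374946 = 13401571506/7945 - 374946 = 10422625536/7945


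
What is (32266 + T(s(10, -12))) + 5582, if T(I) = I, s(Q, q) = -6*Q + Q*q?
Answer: 37668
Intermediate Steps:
(32266 + T(s(10, -12))) + 5582 = (32266 + 10*(-6 - 12)) + 5582 = (32266 + 10*(-18)) + 5582 = (32266 - 180) + 5582 = 32086 + 5582 = 37668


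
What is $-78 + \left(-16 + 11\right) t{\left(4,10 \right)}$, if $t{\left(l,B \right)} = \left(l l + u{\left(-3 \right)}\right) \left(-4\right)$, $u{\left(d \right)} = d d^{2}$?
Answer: $-298$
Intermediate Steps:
$u{\left(d \right)} = d^{3}$
$t{\left(l,B \right)} = 108 - 4 l^{2}$ ($t{\left(l,B \right)} = \left(l l + \left(-3\right)^{3}\right) \left(-4\right) = \left(l^{2} - 27\right) \left(-4\right) = \left(-27 + l^{2}\right) \left(-4\right) = 108 - 4 l^{2}$)
$-78 + \left(-16 + 11\right) t{\left(4,10 \right)} = -78 + \left(-16 + 11\right) \left(108 - 4 \cdot 4^{2}\right) = -78 - 5 \left(108 - 64\right) = -78 - 220 = -298$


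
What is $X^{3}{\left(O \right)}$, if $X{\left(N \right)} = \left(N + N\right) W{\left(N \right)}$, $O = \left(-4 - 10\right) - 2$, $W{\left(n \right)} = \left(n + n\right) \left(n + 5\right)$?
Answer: $-1429150367744$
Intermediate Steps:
$W{\left(n \right)} = 2 n \left(5 + n\right)$
$O = -16$ ($O = \left(-4 - 10\right) - 2 = -14 - 2 = -16$)
$X{\left(N \right)} = 4 N^{2} \left(5 + N\right)$ ($X{\left(N \right)} = \left(N + N\right) 2 N \left(5 + N\right) = 2 N 2 N \left(5 + N\right) = 4 N^{2} \left(5 + N\right)$)
$X^{3}{\left(O \right)} = \left(4 \left(-16\right)^{2} \left(5 - 16\right)\right)^{3} = \left(4 \cdot 256 \left(-11\right)\right)^{3} = \left(-11264\right)^{3} = -1429150367744$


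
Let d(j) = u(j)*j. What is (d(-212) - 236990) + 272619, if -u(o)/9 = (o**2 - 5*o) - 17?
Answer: 87778825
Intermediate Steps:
u(o) = 153 - 9*o**2 + 45*o (u(o) = -9*((o**2 - 5*o) - 17) = -9*(-17 + o**2 - 5*o) = 153 - 9*o**2 + 45*o)
d(j) = j*(153 - 9*j**2 + 45*j) (d(j) = (153 - 9*j**2 + 45*j)*j = j*(153 - 9*j**2 + 45*j))
(d(-212) - 236990) + 272619 = (9*(-212)*(17 - 1*(-212)**2 + 5*(-212)) - 236990) + 272619 = (9*(-212)*(17 - 1*44944 - 1060) - 236990) + 272619 = (9*(-212)*(17 - 44944 - 1060) - 236990) + 272619 = (9*(-212)*(-45987) - 236990) + 272619 = (87743196 - 236990) + 272619 = 87506206 + 272619 = 87778825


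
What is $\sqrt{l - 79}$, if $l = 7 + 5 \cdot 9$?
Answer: $3 i \sqrt{3} \approx 5.1962 i$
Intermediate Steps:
$l = 52$ ($l = 7 + 45 = 52$)
$\sqrt{l - 79} = \sqrt{52 - 79} = \sqrt{-27} = 3 i \sqrt{3}$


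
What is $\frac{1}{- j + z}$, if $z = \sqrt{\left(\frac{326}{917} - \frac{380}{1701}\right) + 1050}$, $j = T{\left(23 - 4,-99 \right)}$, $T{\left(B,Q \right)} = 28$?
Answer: $\frac{1559817}{14825621} + \frac{9 \sqrt{160934867247}}{29651242} \approx 0.22698$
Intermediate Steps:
$j = 28$
$z = \frac{2 \sqrt{160934867247}}{24759}$ ($z = \sqrt{\left(326 \cdot \frac{1}{917} - \frac{380}{1701}\right) + 1050} = \sqrt{\left(\frac{326}{917} - \frac{380}{1701}\right) + 1050} = \sqrt{\frac{29438}{222831} + 1050} = \sqrt{\frac{234001988}{222831}} = \frac{2 \sqrt{160934867247}}{24759} \approx 32.406$)
$\frac{1}{- j + z} = \frac{1}{\left(-1\right) 28 + \frac{2 \sqrt{160934867247}}{24759}} = \frac{1}{-28 + \frac{2 \sqrt{160934867247}}{24759}}$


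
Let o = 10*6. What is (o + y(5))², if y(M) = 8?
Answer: 4624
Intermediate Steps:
o = 60
(o + y(5))² = (60 + 8)² = 68² = 4624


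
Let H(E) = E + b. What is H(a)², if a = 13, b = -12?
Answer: 1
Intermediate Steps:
H(E) = -12 + E (H(E) = E - 12 = -12 + E)
H(a)² = (-12 + 13)² = 1² = 1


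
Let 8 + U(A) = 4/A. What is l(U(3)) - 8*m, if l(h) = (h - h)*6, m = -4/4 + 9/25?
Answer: 128/25 ≈ 5.1200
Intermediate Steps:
U(A) = -8 + 4/A
m = -16/25 (m = -4*¼ + 9*(1/25) = -1 + 9/25 = -16/25 ≈ -0.64000)
l(h) = 0 (l(h) = 0*6 = 0)
l(U(3)) - 8*m = 0 - 8*(-16/25) = 0 + 128/25 = 128/25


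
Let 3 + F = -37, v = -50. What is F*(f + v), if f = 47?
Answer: 120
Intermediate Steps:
F = -40 (F = -3 - 37 = -40)
F*(f + v) = -40*(47 - 50) = -40*(-3) = 120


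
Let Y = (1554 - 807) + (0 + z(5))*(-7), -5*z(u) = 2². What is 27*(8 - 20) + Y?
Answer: 2143/5 ≈ 428.60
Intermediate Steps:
z(u) = -⅘ (z(u) = -⅕*2² = -⅕*4 = -⅘)
Y = 3763/5 (Y = (1554 - 807) + (0 - ⅘)*(-7) = 747 - ⅘*(-7) = 747 + 28/5 = 3763/5 ≈ 752.60)
27*(8 - 20) + Y = 27*(8 - 20) + 3763/5 = 27*(-12) + 3763/5 = -324 + 3763/5 = 2143/5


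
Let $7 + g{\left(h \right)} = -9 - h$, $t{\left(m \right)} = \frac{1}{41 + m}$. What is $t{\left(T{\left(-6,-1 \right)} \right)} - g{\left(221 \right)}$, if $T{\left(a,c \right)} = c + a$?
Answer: $\frac{8059}{34} \approx 237.03$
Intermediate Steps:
$T{\left(a,c \right)} = a + c$
$g{\left(h \right)} = -16 - h$ ($g{\left(h \right)} = -7 - \left(9 + h\right) = -16 - h$)
$t{\left(T{\left(-6,-1 \right)} \right)} - g{\left(221 \right)} = \frac{1}{41 - 7} - \left(-16 - 221\right) = \frac{1}{34} - -237 = \frac{1}{34} + 237 = \frac{8059}{34}$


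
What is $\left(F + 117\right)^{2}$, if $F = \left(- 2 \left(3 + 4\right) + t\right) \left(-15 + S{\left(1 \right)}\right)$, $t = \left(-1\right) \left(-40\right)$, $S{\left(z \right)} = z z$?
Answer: $61009$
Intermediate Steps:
$S{\left(z \right)} = z^{2}$
$t = 40$
$F = -364$ ($F = \left(- 2 \left(3 + 4\right) + 40\right) \left(-15 + 1^{2}\right) = \left(\left(-2\right) 7 + 40\right) \left(-15 + 1\right) = \left(-14 + 40\right) \left(-14\right) = 26 \left(-14\right) = -364$)
$\left(F + 117\right)^{2} = \left(-364 + 117\right)^{2} = \left(-247\right)^{2} = 61009$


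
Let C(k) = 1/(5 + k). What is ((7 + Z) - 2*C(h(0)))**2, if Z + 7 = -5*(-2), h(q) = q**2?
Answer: 2304/25 ≈ 92.160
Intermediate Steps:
Z = 3 (Z = -7 - 5*(-2) = -7 + 10 = 3)
((7 + Z) - 2*C(h(0)))**2 = ((7 + 3) - 2/(5 + 0**2))**2 = (10 - 2/(5 + 0))**2 = (10 - 2/5)**2 = (48/5)**2 = 2304/25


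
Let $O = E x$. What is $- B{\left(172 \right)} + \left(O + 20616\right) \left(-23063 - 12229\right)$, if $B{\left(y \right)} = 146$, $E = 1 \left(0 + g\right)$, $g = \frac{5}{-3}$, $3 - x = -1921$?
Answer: $-614410338$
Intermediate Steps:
$x = 1924$ ($x = 3 - -1921 = 3 + 1921 = 1924$)
$g = - \frac{5}{3}$ ($g = 5 \left(- \frac{1}{3}\right) = - \frac{5}{3} \approx -1.6667$)
$E = - \frac{5}{3}$ ($E = 1 \left(0 - \frac{5}{3}\right) = 1 \left(- \frac{5}{3}\right) = - \frac{5}{3} \approx -1.6667$)
$O = - \frac{9620}{3}$ ($O = \left(- \frac{5}{3}\right) 1924 = - \frac{9620}{3} \approx -3206.7$)
$- B{\left(172 \right)} + \left(O + 20616\right) \left(-23063 - 12229\right) = \left(-1\right) 146 + \left(- \frac{9620}{3} + 20616\right) \left(-23063 - 12229\right) = -146 + \frac{52228}{3} \left(-35292\right) = -146 - 614410192 = -614410338$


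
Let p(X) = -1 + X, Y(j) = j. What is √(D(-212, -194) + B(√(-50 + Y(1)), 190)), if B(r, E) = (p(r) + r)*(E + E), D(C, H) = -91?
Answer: √(-471 + 5320*I) ≈ 49.345 + 53.906*I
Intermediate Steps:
B(r, E) = 2*E*(-1 + 2*r) (B(r, E) = ((-1 + r) + r)*(E + E) = (-1 + 2*r)*(2*E) = 2*E*(-1 + 2*r))
√(D(-212, -194) + B(√(-50 + Y(1)), 190)) = √(-91 + 2*190*(-1 + 2*√(-50 + 1))) = √(-91 + 2*190*(-1 + 2*√(-49))) = √(-91 + 2*190*(-1 + 2*(7*I))) = √(-91 + 2*190*(-1 + 14*I)) = √(-91 + (-380 + 5320*I)) = √(-471 + 5320*I)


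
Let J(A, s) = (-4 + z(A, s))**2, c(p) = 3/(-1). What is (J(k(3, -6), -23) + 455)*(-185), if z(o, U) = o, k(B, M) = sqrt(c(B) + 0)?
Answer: -86580 + 1480*I*sqrt(3) ≈ -86580.0 + 2563.4*I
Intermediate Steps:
c(p) = -3 (c(p) = 3*(-1) = -3)
k(B, M) = I*sqrt(3) (k(B, M) = sqrt(-3 + 0) = sqrt(-3) = I*sqrt(3))
J(A, s) = (-4 + A)**2
(J(k(3, -6), -23) + 455)*(-185) = ((-4 + I*sqrt(3))**2 + 455)*(-185) = (455 + (-4 + I*sqrt(3))**2)*(-185) = -84175 - 185*(-4 + I*sqrt(3))**2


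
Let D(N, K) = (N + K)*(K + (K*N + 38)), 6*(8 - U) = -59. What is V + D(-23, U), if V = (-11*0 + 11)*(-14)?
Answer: 30181/18 ≈ 1676.7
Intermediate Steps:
U = 107/6 (U = 8 - ⅙*(-59) = 8 + 59/6 = 107/6 ≈ 17.833)
D(N, K) = (K + N)*(38 + K + K*N) (D(N, K) = (K + N)*(K + (38 + K*N)) = (K + N)*(38 + K + K*N))
V = -154 (V = (0 + 11)*(-14) = 11*(-14) = -154)
V + D(-23, U) = -154 + ((107/6)² + 38*(107/6) + 38*(-23) + (107/6)*(-23) + (107/6)*(-23)² - 23*(107/6)²) = -154 + (11449/36 + 2033/3 - 874 - 2461/6 + (107/6)*529 - 23*11449/36) = -154 + (11449/36 + 2033/3 - 874 - 2461/6 + 56603/6 - 263327/36) = -154 + 32953/18 = 30181/18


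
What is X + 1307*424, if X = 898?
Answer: 555066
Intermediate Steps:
X + 1307*424 = 898 + 1307*424 = 898 + 554168 = 555066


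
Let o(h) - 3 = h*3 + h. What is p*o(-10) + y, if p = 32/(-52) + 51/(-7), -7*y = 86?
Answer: 25485/91 ≈ 280.05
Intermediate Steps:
y = -86/7 (y = -⅐*86 = -86/7 ≈ -12.286)
o(h) = 3 + 4*h (o(h) = 3 + (h*3 + h) = 3 + (3*h + h) = 3 + 4*h)
p = -719/91 (p = 32*(-1/52) + 51*(-⅐) = -8/13 - 51/7 = -719/91 ≈ -7.9011)
p*o(-10) + y = -719*(3 + 4*(-10))/91 - 86/7 = -719*(3 - 40)/91 - 86/7 = -719/91*(-37) - 86/7 = 26603/91 - 86/7 = 25485/91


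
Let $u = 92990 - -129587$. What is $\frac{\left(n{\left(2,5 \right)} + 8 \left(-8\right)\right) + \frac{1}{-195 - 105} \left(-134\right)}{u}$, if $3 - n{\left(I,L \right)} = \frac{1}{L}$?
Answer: $- \frac{9113}{33386550} \approx -0.00027295$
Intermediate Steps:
$n{\left(I,L \right)} = 3 - \frac{1}{L}$
$u = 222577$ ($u = 92990 + 129587 = 222577$)
$\frac{\left(n{\left(2,5 \right)} + 8 \left(-8\right)\right) + \frac{1}{-195 - 105} \left(-134\right)}{u} = \frac{\left(\left(3 - \frac{1}{5}\right) + 8 \left(-8\right)\right) + \frac{1}{-195 - 105} \left(-134\right)}{222577} = \left(\left(\left(3 - \frac{1}{5}\right) - 64\right) + \frac{1}{-300} \left(-134\right)\right) \frac{1}{222577} = \left(\left(\left(3 - \frac{1}{5}\right) - 64\right) - - \frac{67}{150}\right) \frac{1}{222577} = \left(\left(\frac{14}{5} - 64\right) + \frac{67}{150}\right) \frac{1}{222577} = \left(- \frac{306}{5} + \frac{67}{150}\right) \frac{1}{222577} = \left(- \frac{9113}{150}\right) \frac{1}{222577} = - \frac{9113}{33386550}$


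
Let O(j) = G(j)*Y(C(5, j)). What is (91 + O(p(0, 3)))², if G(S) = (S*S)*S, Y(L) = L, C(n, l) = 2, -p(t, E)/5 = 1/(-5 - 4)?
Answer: 4434094921/531441 ≈ 8343.5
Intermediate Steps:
p(t, E) = 5/9 (p(t, E) = -5/(-5 - 4) = -5/(-9) = -5*(-⅑) = 5/9)
G(S) = S³ (G(S) = S²*S = S³)
O(j) = 2*j³ (O(j) = j³*2 = 2*j³)
(91 + O(p(0, 3)))² = (91 + 2*(5/9)³)² = (91 + 2*(125/729))² = (91 + 250/729)² = (66589/729)² = 4434094921/531441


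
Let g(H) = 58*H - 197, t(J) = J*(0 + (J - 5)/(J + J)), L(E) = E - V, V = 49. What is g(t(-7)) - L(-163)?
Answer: -333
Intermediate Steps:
L(E) = -49 + E (L(E) = E - 1*49 = E - 49 = -49 + E)
t(J) = -5/2 + J/2 (t(J) = J*(0 + (-5 + J)/((2*J))) = J*(0 + (-5 + J)*(1/(2*J))) = J*(0 + (-5 + J)/(2*J)) = J*((-5 + J)/(2*J)) = -5/2 + J/2)
g(H) = -197 + 58*H
g(t(-7)) - L(-163) = (-197 + 58*(-5/2 + (1/2)*(-7))) - (-49 - 163) = (-197 + 58*(-5/2 - 7/2)) - 1*(-212) = (-197 + 58*(-6)) + 212 = (-197 - 348) + 212 = -545 + 212 = -333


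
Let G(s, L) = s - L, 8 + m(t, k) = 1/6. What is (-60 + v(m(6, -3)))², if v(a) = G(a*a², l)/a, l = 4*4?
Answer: 33166081/2862864 ≈ 11.585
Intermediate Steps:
l = 16
m(t, k) = -47/6 (m(t, k) = -8 + 1/6 = -8 + ⅙ = -47/6)
v(a) = (-16 + a³)/a (v(a) = (a*a² - 1*16)/a = (a³ - 16)/a = (-16 + a³)/a)
(-60 + v(m(6, -3)))² = (-60 + (-16 + (-47/6)³)/(-47/6))² = (-60 - 6*(-16 - 103823/216)/47)² = (-60 - 6/47*(-107279/216))² = (-60 + 107279/1692)² = (5759/1692)² = 33166081/2862864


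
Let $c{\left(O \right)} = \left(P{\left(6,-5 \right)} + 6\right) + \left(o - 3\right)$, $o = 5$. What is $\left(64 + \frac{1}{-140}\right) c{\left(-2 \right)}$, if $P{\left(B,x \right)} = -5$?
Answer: $\frac{26877}{140} \approx 191.98$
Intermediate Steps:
$c{\left(O \right)} = 3$ ($c{\left(O \right)} = \left(-5 + 6\right) + \left(5 - 3\right) = 1 + 2 = 3$)
$\left(64 + \frac{1}{-140}\right) c{\left(-2 \right)} = \left(64 + \frac{1}{-140}\right) 3 = \left(64 - \frac{1}{140}\right) 3 = \frac{8959}{140} \cdot 3 = \frac{26877}{140}$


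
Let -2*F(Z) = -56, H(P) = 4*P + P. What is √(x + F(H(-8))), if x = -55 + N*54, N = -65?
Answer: 3*I*√393 ≈ 59.473*I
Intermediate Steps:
x = -3565 (x = -55 - 65*54 = -55 - 3510 = -3565)
H(P) = 5*P
F(Z) = 28 (F(Z) = -½*(-56) = 28)
√(x + F(H(-8))) = √(-3565 + 28) = √(-3537) = 3*I*√393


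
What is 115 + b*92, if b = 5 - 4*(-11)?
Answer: 4623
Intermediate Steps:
b = 49 (b = 5 + 44 = 49)
115 + b*92 = 115 + 49*92 = 115 + 4508 = 4623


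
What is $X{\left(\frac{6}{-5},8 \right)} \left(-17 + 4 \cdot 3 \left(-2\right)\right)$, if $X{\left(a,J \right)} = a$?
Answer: $\frac{246}{5} \approx 49.2$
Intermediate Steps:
$X{\left(\frac{6}{-5},8 \right)} \left(-17 + 4 \cdot 3 \left(-2\right)\right) = \frac{6}{-5} \left(-17 + 4 \cdot 3 \left(-2\right)\right) = 6 \left(- \frac{1}{5}\right) \left(-17 + 12 \left(-2\right)\right) = - \frac{6 \left(-17 - 24\right)}{5} = \left(- \frac{6}{5}\right) \left(-41\right) = \frac{246}{5}$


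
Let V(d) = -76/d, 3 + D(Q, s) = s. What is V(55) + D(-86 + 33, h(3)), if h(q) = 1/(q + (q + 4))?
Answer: -471/110 ≈ -4.2818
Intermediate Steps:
h(q) = 1/(4 + 2*q) (h(q) = 1/(q + (4 + q)) = 1/(4 + 2*q))
D(Q, s) = -3 + s
V(55) + D(-86 + 33, h(3)) = -76/55 + (-3 + 1/(2*(2 + 3))) = -76*1/55 + (-3 + (½)/5) = -76/55 + (-3 + (½)*(⅕)) = -76/55 + (-3 + ⅒) = -76/55 - 29/10 = -471/110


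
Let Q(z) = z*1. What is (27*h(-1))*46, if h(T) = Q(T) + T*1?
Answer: -2484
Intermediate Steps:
Q(z) = z
h(T) = 2*T (h(T) = T + T*1 = T + T = 2*T)
(27*h(-1))*46 = (27*(2*(-1)))*46 = (27*(-2))*46 = -54*46 = -2484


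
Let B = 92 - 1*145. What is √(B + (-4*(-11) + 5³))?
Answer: 2*√29 ≈ 10.770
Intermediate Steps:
B = -53 (B = 92 - 145 = -53)
√(B + (-4*(-11) + 5³)) = √(-53 + (-4*(-11) + 5³)) = √(-53 + (44 + 125)) = √(-53 + 169) = √116 = 2*√29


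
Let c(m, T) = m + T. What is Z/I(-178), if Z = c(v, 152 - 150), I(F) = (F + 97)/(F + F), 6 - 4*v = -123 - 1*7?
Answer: 1424/9 ≈ 158.22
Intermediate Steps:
v = 34 (v = 3/2 - (-123 - 1*7)/4 = 3/2 - (-123 - 7)/4 = 3/2 - 1/4*(-130) = 3/2 + 65/2 = 34)
I(F) = (97 + F)/(2*F) (I(F) = (97 + F)/((2*F)) = (97 + F)*(1/(2*F)) = (97 + F)/(2*F))
c(m, T) = T + m
Z = 36 (Z = (152 - 150) + 34 = 2 + 34 = 36)
Z/I(-178) = 36/(((1/2)*(97 - 178)/(-178))) = 36/(((1/2)*(-1/178)*(-81))) = 36/(81/356) = 36*(356/81) = 1424/9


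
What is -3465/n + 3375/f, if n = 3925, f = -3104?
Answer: -4800447/2436640 ≈ -1.9701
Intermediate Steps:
-3465/n + 3375/f = -3465/3925 + 3375/(-3104) = -3465*1/3925 + 3375*(-1/3104) = -693/785 - 3375/3104 = -4800447/2436640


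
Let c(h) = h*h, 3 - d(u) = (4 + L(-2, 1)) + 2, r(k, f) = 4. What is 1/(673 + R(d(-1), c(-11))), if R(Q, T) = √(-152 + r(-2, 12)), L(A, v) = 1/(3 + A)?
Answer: 673/453077 - 2*I*√37/453077 ≈ 0.0014854 - 2.6851e-5*I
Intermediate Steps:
d(u) = -4 (d(u) = 3 - ((4 + 1/(3 - 2)) + 2) = 3 - ((4 + 1/1) + 2) = 3 - ((4 + 1) + 2) = 3 - (5 + 2) = 3 - 1*7 = 3 - 7 = -4)
c(h) = h²
R(Q, T) = 2*I*√37 (R(Q, T) = √(-152 + 4) = √(-148) = 2*I*√37)
1/(673 + R(d(-1), c(-11))) = 1/(673 + 2*I*√37)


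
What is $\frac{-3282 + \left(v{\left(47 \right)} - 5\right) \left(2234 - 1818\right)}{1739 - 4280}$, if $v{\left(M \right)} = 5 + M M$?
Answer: $- \frac{83242}{231} \approx -360.35$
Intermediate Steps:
$v{\left(M \right)} = 5 + M^{2}$
$\frac{-3282 + \left(v{\left(47 \right)} - 5\right) \left(2234 - 1818\right)}{1739 - 4280} = \frac{-3282 + \left(\left(5 + 47^{2}\right) - 5\right) \left(2234 - 1818\right)}{1739 - 4280} = \frac{-3282 + \left(\left(5 + 2209\right) - 5\right) 416}{-2541} = \left(-3282 + \left(2214 - 5\right) 416\right) \left(- \frac{1}{2541}\right) = \left(-3282 + 2209 \cdot 416\right) \left(- \frac{1}{2541}\right) = \left(-3282 + 918944\right) \left(- \frac{1}{2541}\right) = 915662 \left(- \frac{1}{2541}\right) = - \frac{83242}{231}$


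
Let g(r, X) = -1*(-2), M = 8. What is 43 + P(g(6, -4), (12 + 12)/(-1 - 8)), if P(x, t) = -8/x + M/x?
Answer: 43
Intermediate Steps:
g(r, X) = 2
P(x, t) = 0 (P(x, t) = -8/x + 8/x = 0)
43 + P(g(6, -4), (12 + 12)/(-1 - 8)) = 43 + 0 = 43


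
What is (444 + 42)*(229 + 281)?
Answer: 247860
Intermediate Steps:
(444 + 42)*(229 + 281) = 486*510 = 247860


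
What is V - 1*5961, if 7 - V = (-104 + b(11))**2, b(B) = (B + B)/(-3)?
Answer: -165142/9 ≈ -18349.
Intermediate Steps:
b(B) = -2*B/3 (b(B) = (2*B)*(-1/3) = -2*B/3)
V = -111493/9 (V = 7 - (-104 - 2/3*11)**2 = 7 - (-104 - 22/3)**2 = 7 - (-334/3)**2 = 7 - 1*111556/9 = 7 - 111556/9 = -111493/9 ≈ -12388.)
V - 1*5961 = -111493/9 - 1*5961 = -111493/9 - 5961 = -165142/9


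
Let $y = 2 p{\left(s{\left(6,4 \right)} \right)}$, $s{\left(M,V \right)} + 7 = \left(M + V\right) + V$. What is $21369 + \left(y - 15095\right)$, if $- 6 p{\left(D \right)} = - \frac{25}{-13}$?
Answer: $\frac{244661}{39} \approx 6273.4$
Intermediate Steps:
$s{\left(M,V \right)} = -7 + M + 2 V$ ($s{\left(M,V \right)} = -7 + \left(\left(M + V\right) + V\right) = -7 + \left(M + 2 V\right) = -7 + M + 2 V$)
$p{\left(D \right)} = - \frac{25}{78}$ ($p{\left(D \right)} = - \frac{\left(-25\right) \frac{1}{-13}}{6} = - \frac{\left(-25\right) \left(- \frac{1}{13}\right)}{6} = \left(- \frac{1}{6}\right) \frac{25}{13} = - \frac{25}{78}$)
$y = - \frac{25}{39}$ ($y = 2 \left(- \frac{25}{78}\right) = - \frac{25}{39} \approx -0.64103$)
$21369 + \left(y - 15095\right) = 21369 - \frac{588730}{39} = \frac{244661}{39}$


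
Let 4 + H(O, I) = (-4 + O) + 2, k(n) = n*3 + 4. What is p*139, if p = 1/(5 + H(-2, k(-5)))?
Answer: -139/3 ≈ -46.333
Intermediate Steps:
k(n) = 4 + 3*n (k(n) = 3*n + 4 = 4 + 3*n)
H(O, I) = -6 + O (H(O, I) = -4 + ((-4 + O) + 2) = -4 + (-2 + O) = -6 + O)
p = -⅓ (p = 1/(5 + (-6 - 2)) = 1/(5 - 8) = 1/(-3) = -⅓ ≈ -0.33333)
p*139 = -⅓*139 = -139/3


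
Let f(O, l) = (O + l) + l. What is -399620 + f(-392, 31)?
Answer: -399950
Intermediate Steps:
f(O, l) = O + 2*l
-399620 + f(-392, 31) = -399620 + (-392 + 2*31) = -399620 + (-392 + 62) = -399620 - 330 = -399950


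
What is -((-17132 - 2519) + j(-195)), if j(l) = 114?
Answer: 19537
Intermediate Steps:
-((-17132 - 2519) + j(-195)) = -((-17132 - 2519) + 114) = -(-19651 + 114) = -1*(-19537) = 19537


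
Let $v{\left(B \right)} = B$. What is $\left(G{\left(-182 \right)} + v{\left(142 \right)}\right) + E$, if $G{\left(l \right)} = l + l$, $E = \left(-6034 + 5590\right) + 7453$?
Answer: $6787$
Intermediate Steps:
$E = 7009$ ($E = -444 + 7453 = 7009$)
$G{\left(l \right)} = 2 l$
$\left(G{\left(-182 \right)} + v{\left(142 \right)}\right) + E = \left(2 \left(-182\right) + 142\right) + 7009 = \left(-364 + 142\right) + 7009 = -222 + 7009 = 6787$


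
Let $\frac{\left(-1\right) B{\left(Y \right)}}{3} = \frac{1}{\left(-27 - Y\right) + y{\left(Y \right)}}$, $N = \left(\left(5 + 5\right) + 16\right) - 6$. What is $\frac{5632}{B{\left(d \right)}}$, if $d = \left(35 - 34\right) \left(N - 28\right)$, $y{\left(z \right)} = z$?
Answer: $50688$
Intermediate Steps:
$N = 20$ ($N = \left(10 + 16\right) - 6 = 26 - 6 = 20$)
$d = -8$ ($d = \left(35 - 34\right) \left(20 - 28\right) = 1 \left(-8\right) = -8$)
$B{\left(Y \right)} = \frac{1}{9}$ ($B{\left(Y \right)} = - \frac{3}{\left(-27 - Y\right) + Y} = - \frac{3}{-27} = \left(-3\right) \left(- \frac{1}{27}\right) = \frac{1}{9}$)
$\frac{5632}{B{\left(d \right)}} = 5632 \frac{1}{\frac{1}{9}} = 5632 \cdot 9 = 50688$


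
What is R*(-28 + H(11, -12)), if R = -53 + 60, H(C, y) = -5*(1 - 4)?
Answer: -91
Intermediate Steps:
H(C, y) = 15 (H(C, y) = -5*(-3) = 15)
R = 7
R*(-28 + H(11, -12)) = 7*(-28 + 15) = 7*(-13) = -91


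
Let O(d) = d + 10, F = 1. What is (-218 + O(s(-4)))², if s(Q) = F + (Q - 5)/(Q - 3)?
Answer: 2073600/49 ≈ 42318.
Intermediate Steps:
s(Q) = 1 + (-5 + Q)/(-3 + Q) (s(Q) = 1 + (Q - 5)/(Q - 3) = 1 + (-5 + Q)/(-3 + Q))
O(d) = 10 + d
(-218 + O(s(-4)))² = (-218 + (10 + 2*(-4 - 4)/(-3 - 4)))² = (-218 + (10 + 2*(-8)/(-7)))² = (-218 + (10 + 2*(-⅐)*(-8)))² = (-218 + (10 + 16/7))² = (-218 + 86/7)² = (-1440/7)² = 2073600/49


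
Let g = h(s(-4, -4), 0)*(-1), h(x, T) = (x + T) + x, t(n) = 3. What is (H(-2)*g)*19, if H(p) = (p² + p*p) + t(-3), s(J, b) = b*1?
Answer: 1672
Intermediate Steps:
s(J, b) = b
h(x, T) = T + 2*x (h(x, T) = (T + x) + x = T + 2*x)
g = 8 (g = (0 + 2*(-4))*(-1) = (0 - 8)*(-1) = -8*(-1) = 8)
H(p) = 3 + 2*p² (H(p) = (p² + p*p) + 3 = (p² + p²) + 3 = 2*p² + 3 = 3 + 2*p²)
(H(-2)*g)*19 = ((3 + 2*(-2)²)*8)*19 = ((3 + 2*4)*8)*19 = ((3 + 8)*8)*19 = (11*8)*19 = 88*19 = 1672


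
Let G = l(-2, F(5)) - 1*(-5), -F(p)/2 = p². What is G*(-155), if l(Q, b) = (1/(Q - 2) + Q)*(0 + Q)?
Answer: -2945/2 ≈ -1472.5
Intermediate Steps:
F(p) = -2*p²
l(Q, b) = Q*(Q + 1/(-2 + Q)) (l(Q, b) = (1/(-2 + Q) + Q)*Q = (Q + 1/(-2 + Q))*Q = Q*(Q + 1/(-2 + Q)))
G = 19/2 (G = -2*(1 + (-2)² - 2*(-2))/(-2 - 2) - 1*(-5) = -2*(1 + 4 + 4)/(-4) + 5 = -2*(-¼)*9 + 5 = 9/2 + 5 = 19/2 ≈ 9.5000)
G*(-155) = (19/2)*(-155) = -2945/2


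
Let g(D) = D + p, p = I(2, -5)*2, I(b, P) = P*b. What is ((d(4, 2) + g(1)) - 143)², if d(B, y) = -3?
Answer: 27225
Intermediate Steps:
p = -20 (p = -5*2*2 = -10*2 = -20)
g(D) = -20 + D (g(D) = D - 20 = -20 + D)
((d(4, 2) + g(1)) - 143)² = ((-3 + (-20 + 1)) - 143)² = ((-3 - 19) - 143)² = (-22 - 143)² = (-165)² = 27225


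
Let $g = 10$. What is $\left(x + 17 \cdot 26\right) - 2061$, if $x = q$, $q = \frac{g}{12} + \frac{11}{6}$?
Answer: $- \frac{4849}{3} \approx -1616.3$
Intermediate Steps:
$q = \frac{8}{3}$ ($q = \frac{10}{12} + \frac{11}{6} = 10 \cdot \frac{1}{12} + 11 \cdot \frac{1}{6} = \frac{5}{6} + \frac{11}{6} = \frac{8}{3} \approx 2.6667$)
$x = \frac{8}{3} \approx 2.6667$
$\left(x + 17 \cdot 26\right) - 2061 = \left(\frac{8}{3} + 17 \cdot 26\right) - 2061 = \left(\frac{8}{3} + 442\right) - 2061 = \frac{1334}{3} - 2061 = - \frac{4849}{3}$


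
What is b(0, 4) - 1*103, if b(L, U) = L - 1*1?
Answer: -104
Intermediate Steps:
b(L, U) = -1 + L (b(L, U) = L - 1 = -1 + L)
b(0, 4) - 1*103 = (-1 + 0) - 1*103 = -1 - 103 = -104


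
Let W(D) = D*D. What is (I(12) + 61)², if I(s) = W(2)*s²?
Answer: 405769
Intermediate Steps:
W(D) = D²
I(s) = 4*s² (I(s) = 2²*s² = 4*s²)
(I(12) + 61)² = (4*12² + 61)² = (4*144 + 61)² = (576 + 61)² = 637² = 405769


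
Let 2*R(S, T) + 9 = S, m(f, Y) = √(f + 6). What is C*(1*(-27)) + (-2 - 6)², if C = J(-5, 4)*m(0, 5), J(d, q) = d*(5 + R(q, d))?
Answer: 64 + 675*√6/2 ≈ 890.70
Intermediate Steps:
m(f, Y) = √(6 + f)
R(S, T) = -9/2 + S/2
J(d, q) = d*(½ + q/2) (J(d, q) = d*(5 + (-9/2 + q/2)) = d*(½ + q/2))
C = -25*√6/2 (C = ((½)*(-5)*(1 + 4))*√(6 + 0) = ((½)*(-5)*5)*√6 = -25*√6/2 ≈ -30.619)
C*(1*(-27)) + (-2 - 6)² = (-25*√6/2)*(1*(-27)) + (-2 - 6)² = -25*√6/2*(-27) + (-8)² = 675*√6/2 + 64 = 64 + 675*√6/2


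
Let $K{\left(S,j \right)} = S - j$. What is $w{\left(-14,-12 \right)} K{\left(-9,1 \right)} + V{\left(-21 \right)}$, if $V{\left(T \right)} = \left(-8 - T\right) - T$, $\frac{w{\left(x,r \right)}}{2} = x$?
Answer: $314$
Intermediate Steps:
$w{\left(x,r \right)} = 2 x$
$V{\left(T \right)} = -8 - 2 T$
$w{\left(-14,-12 \right)} K{\left(-9,1 \right)} + V{\left(-21 \right)} = 2 \left(-14\right) \left(-9 - 1\right) - -34 = - 28 \left(-9 - 1\right) + \left(-8 + 42\right) = \left(-28\right) \left(-10\right) + 34 = 280 + 34 = 314$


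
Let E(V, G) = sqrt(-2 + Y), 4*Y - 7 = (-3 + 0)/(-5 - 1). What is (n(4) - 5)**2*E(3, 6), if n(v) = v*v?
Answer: 121*I*sqrt(2)/4 ≈ 42.78*I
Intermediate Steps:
n(v) = v**2
Y = 15/8 (Y = 7/4 + ((-3 + 0)/(-5 - 1))/4 = 7/4 + (-3/(-6))/4 = 7/4 + (-3*(-1/6))/4 = 7/4 + (1/4)*(1/2) = 7/4 + 1/8 = 15/8 ≈ 1.8750)
E(V, G) = I*sqrt(2)/4 (E(V, G) = sqrt(-2 + 15/8) = sqrt(-1/8) = I*sqrt(2)/4)
(n(4) - 5)**2*E(3, 6) = (4**2 - 5)**2*(I*sqrt(2)/4) = (16 - 5)**2*(I*sqrt(2)/4) = 11**2*(I*sqrt(2)/4) = 121*(I*sqrt(2)/4) = 121*I*sqrt(2)/4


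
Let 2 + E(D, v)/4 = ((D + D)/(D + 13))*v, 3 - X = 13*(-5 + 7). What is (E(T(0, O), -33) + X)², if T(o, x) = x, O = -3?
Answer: 58081/25 ≈ 2323.2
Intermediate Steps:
X = -23 (X = 3 - 13*(-5 + 7) = 3 - 13*2 = 3 - 1*26 = 3 - 26 = -23)
E(D, v) = -8 + 8*D*v/(13 + D) (E(D, v) = -8 + 4*(((D + D)/(D + 13))*v) = -8 + 4*(((2*D)/(13 + D))*v) = -8 + 4*((2*D/(13 + D))*v) = -8 + 4*(2*D*v/(13 + D)) = -8 + 8*D*v/(13 + D))
(E(T(0, O), -33) + X)² = (8*(-13 - 1*(-3) - 3*(-33))/(13 - 3) - 23)² = (8*(-13 + 3 + 99)/10 - 23)² = (8*(⅒)*89 - 23)² = (356/5 - 23)² = (241/5)² = 58081/25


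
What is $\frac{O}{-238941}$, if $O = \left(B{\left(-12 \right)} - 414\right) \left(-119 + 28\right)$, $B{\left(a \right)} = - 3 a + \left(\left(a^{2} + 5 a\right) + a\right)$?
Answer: $- \frac{3094}{26549} \approx -0.11654$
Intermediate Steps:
$B{\left(a \right)} = a^{2} + 3 a$ ($B{\left(a \right)} = - 3 a + \left(a^{2} + 6 a\right) = a^{2} + 3 a$)
$O = 27846$ ($O = \left(- 12 \left(3 - 12\right) - 414\right) \left(-119 + 28\right) = \left(\left(-12\right) \left(-9\right) - 414\right) \left(-91\right) = \left(108 - 414\right) \left(-91\right) = \left(-306\right) \left(-91\right) = 27846$)
$\frac{O}{-238941} = \frac{27846}{-238941} = 27846 \left(- \frac{1}{238941}\right) = - \frac{3094}{26549}$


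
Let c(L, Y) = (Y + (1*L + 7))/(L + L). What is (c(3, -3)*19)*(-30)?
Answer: -665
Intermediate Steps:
c(L, Y) = (7 + L + Y)/(2*L) (c(L, Y) = (Y + (L + 7))/((2*L)) = (Y + (7 + L))*(1/(2*L)) = (7 + L + Y)*(1/(2*L)) = (7 + L + Y)/(2*L))
(c(3, -3)*19)*(-30) = (((½)*(7 + 3 - 3)/3)*19)*(-30) = (((½)*(⅓)*7)*19)*(-30) = ((7/6)*19)*(-30) = (133/6)*(-30) = -665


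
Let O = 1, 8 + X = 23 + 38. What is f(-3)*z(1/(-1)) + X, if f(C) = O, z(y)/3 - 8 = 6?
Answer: 95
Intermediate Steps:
X = 53 (X = -8 + (23 + 38) = -8 + 61 = 53)
z(y) = 42 (z(y) = 24 + 3*6 = 24 + 18 = 42)
f(C) = 1
f(-3)*z(1/(-1)) + X = 1*42 + 53 = 42 + 53 = 95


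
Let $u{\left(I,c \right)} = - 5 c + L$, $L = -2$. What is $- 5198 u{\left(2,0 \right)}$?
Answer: $10396$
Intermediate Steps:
$u{\left(I,c \right)} = -2 - 5 c$ ($u{\left(I,c \right)} = - 5 c - 2 = -2 - 5 c$)
$- 5198 u{\left(2,0 \right)} = - 5198 \left(-2 - 0\right) = - 5198 \left(-2 + 0\right) = \left(-5198\right) \left(-2\right) = 10396$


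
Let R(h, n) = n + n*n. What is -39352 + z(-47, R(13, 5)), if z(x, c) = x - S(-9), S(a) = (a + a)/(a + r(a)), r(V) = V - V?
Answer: -39401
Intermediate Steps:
r(V) = 0
R(h, n) = n + n²
S(a) = 2 (S(a) = (a + a)/(a + 0) = (2*a)/a = 2)
z(x, c) = -2 + x (z(x, c) = x - 1*2 = x - 2 = -2 + x)
-39352 + z(-47, R(13, 5)) = -39352 + (-2 - 47) = -39352 - 49 = -39401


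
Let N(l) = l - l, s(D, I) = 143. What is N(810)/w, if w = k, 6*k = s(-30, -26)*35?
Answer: 0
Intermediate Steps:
N(l) = 0
k = 5005/6 (k = (143*35)/6 = (⅙)*5005 = 5005/6 ≈ 834.17)
w = 5005/6 ≈ 834.17
N(810)/w = 0/(5005/6) = 0*(6/5005) = 0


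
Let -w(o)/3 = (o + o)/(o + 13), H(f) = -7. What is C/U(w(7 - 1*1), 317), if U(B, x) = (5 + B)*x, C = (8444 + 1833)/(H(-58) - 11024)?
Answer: -195263/206312793 ≈ -0.00094644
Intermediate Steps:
C = -10277/11031 (C = (8444 + 1833)/(-7 - 11024) = 10277/(-11031) = 10277*(-1/11031) = -10277/11031 ≈ -0.93165)
w(o) = -6*o/(13 + o) (w(o) = -3*(o + o)/(o + 13) = -3*2*o/(13 + o) = -6*o/(13 + o))
U(B, x) = x*(5 + B)
C/U(w(7 - 1*1), 317) = -10277*1/(317*(5 - 6*(7 - 1*1)/(13 + (7 - 1*1))))/11031 = -10277*1/(317*(5 - 6*(7 - 1)/(13 + (7 - 1))))/11031 = -10277*1/(317*(5 - 6*6/(13 + 6)))/11031 = -10277*1/(317*(5 - 6*6/19))/11031 = -10277*1/(317*(5 - 6*6*1/19))/11031 = -10277*1/(317*(5 - 36/19))/11031 = -10277/(11031*(317*(59/19))) = -10277/(11031*18703/19) = -10277/11031*19/18703 = -195263/206312793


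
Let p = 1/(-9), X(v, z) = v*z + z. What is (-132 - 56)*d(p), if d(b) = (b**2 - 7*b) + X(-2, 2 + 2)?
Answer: 48880/81 ≈ 603.46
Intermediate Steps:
X(v, z) = z + v*z
p = -1/9 ≈ -0.11111
d(b) = -4 + b**2 - 7*b (d(b) = (b**2 - 7*b) + (2 + 2)*(1 - 2) = (b**2 - 7*b) + 4*(-1) = (b**2 - 7*b) - 4 = -4 + b**2 - 7*b)
(-132 - 56)*d(p) = (-132 - 56)*(-4 + (-1/9)**2 - 7*(-1/9)) = -188*(-4 + 1/81 + 7/9) = -188*(-260/81) = 48880/81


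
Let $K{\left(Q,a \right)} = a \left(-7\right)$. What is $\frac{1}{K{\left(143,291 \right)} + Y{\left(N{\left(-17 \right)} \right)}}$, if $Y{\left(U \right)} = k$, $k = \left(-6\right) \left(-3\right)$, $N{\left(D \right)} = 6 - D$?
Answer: $- \frac{1}{2019} \approx -0.0004953$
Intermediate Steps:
$K{\left(Q,a \right)} = - 7 a$
$k = 18$
$Y{\left(U \right)} = 18$
$\frac{1}{K{\left(143,291 \right)} + Y{\left(N{\left(-17 \right)} \right)}} = \frac{1}{\left(-7\right) 291 + 18} = \frac{1}{-2037 + 18} = \frac{1}{-2019} = - \frac{1}{2019}$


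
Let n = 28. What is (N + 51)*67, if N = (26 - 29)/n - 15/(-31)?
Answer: 2987865/868 ≈ 3442.2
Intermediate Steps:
N = 327/868 (N = (26 - 29)/28 - 15/(-31) = -3*1/28 - 15*(-1/31) = -3/28 + 15/31 = 327/868 ≈ 0.37673)
(N + 51)*67 = (327/868 + 51)*67 = (44595/868)*67 = 2987865/868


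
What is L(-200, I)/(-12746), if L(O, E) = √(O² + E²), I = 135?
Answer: -5*√2329/12746 ≈ -0.018931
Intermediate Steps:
L(O, E) = √(E² + O²)
L(-200, I)/(-12746) = √(135² + (-200)²)/(-12746) = √(18225 + 40000)*(-1/12746) = √58225*(-1/12746) = (5*√2329)*(-1/12746) = -5*√2329/12746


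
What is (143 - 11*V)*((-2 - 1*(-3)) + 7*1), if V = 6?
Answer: 616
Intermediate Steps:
(143 - 11*V)*((-2 - 1*(-3)) + 7*1) = (143 - 11*6)*((-2 - 1*(-3)) + 7*1) = (143 - 66)*((-2 + 3) + 7) = 77*(1 + 7) = 77*8 = 616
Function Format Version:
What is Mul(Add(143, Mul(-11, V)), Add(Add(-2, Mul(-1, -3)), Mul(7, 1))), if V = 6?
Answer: 616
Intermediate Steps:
Mul(Add(143, Mul(-11, V)), Add(Add(-2, Mul(-1, -3)), Mul(7, 1))) = Mul(Add(143, Mul(-11, 6)), Add(Add(-2, Mul(-1, -3)), Mul(7, 1))) = Mul(Add(143, -66), Add(Add(-2, 3), 7)) = Mul(77, Add(1, 7)) = Mul(77, 8) = 616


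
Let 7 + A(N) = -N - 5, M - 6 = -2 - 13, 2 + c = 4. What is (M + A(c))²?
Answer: 529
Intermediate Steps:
c = 2 (c = -2 + 4 = 2)
M = -9 (M = 6 + (-2 - 13) = 6 - 15 = -9)
A(N) = -12 - N (A(N) = -7 + (-N - 5) = -7 + (-5 - N) = -12 - N)
(M + A(c))² = (-9 + (-12 - 1*2))² = (-9 + (-12 - 2))² = (-9 - 14)² = (-23)² = 529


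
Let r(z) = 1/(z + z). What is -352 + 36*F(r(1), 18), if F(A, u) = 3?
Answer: -244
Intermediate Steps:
r(z) = 1/(2*z)
-352 + 36*F(r(1), 18) = -352 + 36*3 = -352 + 108 = -244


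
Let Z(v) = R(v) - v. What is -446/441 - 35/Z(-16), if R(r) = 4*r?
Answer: -1991/7056 ≈ -0.28217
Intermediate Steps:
Z(v) = 3*v (Z(v) = 4*v - v = 3*v)
-446/441 - 35/Z(-16) = -446/441 - 35/(3*(-16)) = -446*1/441 - 35/(-48) = -446/441 - 35*(-1/48) = -446/441 + 35/48 = -1991/7056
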